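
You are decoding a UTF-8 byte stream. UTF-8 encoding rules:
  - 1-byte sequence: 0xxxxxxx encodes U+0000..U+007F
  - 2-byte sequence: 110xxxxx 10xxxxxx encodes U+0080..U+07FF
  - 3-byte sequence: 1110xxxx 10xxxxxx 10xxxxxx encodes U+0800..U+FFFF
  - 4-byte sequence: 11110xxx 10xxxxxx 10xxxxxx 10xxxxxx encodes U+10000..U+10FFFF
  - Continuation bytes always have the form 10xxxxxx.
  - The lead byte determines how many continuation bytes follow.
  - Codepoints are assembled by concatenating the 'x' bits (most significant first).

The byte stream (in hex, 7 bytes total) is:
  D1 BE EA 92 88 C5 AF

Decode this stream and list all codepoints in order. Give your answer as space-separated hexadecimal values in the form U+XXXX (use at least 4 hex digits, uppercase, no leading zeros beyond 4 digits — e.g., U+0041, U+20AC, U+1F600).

Answer: U+047E U+A488 U+016F

Derivation:
Byte[0]=D1: 2-byte lead, need 1 cont bytes. acc=0x11
Byte[1]=BE: continuation. acc=(acc<<6)|0x3E=0x47E
Completed: cp=U+047E (starts at byte 0)
Byte[2]=EA: 3-byte lead, need 2 cont bytes. acc=0xA
Byte[3]=92: continuation. acc=(acc<<6)|0x12=0x292
Byte[4]=88: continuation. acc=(acc<<6)|0x08=0xA488
Completed: cp=U+A488 (starts at byte 2)
Byte[5]=C5: 2-byte lead, need 1 cont bytes. acc=0x5
Byte[6]=AF: continuation. acc=(acc<<6)|0x2F=0x16F
Completed: cp=U+016F (starts at byte 5)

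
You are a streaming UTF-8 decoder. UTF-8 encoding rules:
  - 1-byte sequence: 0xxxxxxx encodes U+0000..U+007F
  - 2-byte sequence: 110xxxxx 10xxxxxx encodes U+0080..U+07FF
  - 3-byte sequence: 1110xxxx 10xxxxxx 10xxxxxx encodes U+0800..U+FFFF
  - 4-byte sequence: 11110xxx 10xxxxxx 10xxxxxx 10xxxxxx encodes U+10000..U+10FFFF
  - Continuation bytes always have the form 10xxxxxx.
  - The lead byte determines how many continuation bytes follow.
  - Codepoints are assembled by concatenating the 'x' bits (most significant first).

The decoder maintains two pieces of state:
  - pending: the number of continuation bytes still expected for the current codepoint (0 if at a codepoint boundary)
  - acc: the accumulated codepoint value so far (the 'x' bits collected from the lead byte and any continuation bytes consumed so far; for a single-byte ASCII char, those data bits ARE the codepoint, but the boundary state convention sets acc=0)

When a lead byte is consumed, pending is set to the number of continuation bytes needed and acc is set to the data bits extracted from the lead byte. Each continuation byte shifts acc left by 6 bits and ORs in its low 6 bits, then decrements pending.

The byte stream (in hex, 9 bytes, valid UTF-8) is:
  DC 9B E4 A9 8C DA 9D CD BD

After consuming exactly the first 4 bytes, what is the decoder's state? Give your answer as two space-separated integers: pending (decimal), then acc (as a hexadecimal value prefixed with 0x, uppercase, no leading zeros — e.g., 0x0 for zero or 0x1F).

Answer: 1 0x129

Derivation:
Byte[0]=DC: 2-byte lead. pending=1, acc=0x1C
Byte[1]=9B: continuation. acc=(acc<<6)|0x1B=0x71B, pending=0
Byte[2]=E4: 3-byte lead. pending=2, acc=0x4
Byte[3]=A9: continuation. acc=(acc<<6)|0x29=0x129, pending=1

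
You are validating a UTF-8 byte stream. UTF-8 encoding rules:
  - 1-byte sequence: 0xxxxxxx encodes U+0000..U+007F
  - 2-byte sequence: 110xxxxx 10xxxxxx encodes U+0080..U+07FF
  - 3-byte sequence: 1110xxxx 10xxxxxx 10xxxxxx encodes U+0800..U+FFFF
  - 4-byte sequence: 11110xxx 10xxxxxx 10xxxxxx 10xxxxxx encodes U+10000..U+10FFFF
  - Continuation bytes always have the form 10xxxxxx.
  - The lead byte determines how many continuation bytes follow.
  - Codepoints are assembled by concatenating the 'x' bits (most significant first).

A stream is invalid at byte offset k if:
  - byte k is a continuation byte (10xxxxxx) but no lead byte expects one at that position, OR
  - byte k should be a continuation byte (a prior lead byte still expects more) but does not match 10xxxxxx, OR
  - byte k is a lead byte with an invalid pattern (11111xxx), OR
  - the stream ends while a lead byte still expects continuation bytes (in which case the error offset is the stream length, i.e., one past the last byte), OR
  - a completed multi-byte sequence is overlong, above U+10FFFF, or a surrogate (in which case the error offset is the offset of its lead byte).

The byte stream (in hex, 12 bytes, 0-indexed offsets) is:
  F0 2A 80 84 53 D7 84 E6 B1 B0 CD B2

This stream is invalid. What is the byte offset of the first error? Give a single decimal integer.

Answer: 1

Derivation:
Byte[0]=F0: 4-byte lead, need 3 cont bytes. acc=0x0
Byte[1]=2A: expected 10xxxxxx continuation. INVALID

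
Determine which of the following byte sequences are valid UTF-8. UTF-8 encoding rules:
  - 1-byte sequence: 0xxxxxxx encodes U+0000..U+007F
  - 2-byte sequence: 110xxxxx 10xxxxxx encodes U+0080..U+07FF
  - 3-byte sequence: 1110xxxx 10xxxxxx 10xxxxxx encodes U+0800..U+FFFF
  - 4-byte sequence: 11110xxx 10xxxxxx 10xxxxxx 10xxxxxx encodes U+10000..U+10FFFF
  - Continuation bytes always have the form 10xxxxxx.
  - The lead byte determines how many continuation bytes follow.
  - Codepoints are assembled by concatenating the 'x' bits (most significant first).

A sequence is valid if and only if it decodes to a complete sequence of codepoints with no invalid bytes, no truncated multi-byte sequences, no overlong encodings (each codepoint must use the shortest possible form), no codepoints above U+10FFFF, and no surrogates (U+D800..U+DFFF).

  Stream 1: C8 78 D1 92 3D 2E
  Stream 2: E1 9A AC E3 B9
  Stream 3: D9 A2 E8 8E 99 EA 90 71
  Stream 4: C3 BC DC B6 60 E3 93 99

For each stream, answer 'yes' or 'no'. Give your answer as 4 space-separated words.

Stream 1: error at byte offset 1. INVALID
Stream 2: error at byte offset 5. INVALID
Stream 3: error at byte offset 7. INVALID
Stream 4: decodes cleanly. VALID

Answer: no no no yes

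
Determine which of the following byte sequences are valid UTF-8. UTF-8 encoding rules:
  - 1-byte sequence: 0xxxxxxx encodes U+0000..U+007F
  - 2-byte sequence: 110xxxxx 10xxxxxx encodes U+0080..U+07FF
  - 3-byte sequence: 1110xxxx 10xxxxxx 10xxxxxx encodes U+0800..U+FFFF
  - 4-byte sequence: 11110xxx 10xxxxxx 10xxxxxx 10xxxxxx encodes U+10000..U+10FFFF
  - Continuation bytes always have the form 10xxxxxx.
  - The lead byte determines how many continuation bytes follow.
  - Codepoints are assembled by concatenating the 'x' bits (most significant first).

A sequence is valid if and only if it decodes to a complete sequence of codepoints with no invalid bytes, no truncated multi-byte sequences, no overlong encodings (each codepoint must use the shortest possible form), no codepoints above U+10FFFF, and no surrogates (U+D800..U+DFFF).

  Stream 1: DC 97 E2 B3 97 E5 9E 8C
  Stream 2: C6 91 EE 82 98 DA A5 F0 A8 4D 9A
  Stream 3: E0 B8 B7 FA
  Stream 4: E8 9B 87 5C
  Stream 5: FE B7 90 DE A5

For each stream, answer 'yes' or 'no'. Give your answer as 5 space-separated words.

Stream 1: decodes cleanly. VALID
Stream 2: error at byte offset 9. INVALID
Stream 3: error at byte offset 3. INVALID
Stream 4: decodes cleanly. VALID
Stream 5: error at byte offset 0. INVALID

Answer: yes no no yes no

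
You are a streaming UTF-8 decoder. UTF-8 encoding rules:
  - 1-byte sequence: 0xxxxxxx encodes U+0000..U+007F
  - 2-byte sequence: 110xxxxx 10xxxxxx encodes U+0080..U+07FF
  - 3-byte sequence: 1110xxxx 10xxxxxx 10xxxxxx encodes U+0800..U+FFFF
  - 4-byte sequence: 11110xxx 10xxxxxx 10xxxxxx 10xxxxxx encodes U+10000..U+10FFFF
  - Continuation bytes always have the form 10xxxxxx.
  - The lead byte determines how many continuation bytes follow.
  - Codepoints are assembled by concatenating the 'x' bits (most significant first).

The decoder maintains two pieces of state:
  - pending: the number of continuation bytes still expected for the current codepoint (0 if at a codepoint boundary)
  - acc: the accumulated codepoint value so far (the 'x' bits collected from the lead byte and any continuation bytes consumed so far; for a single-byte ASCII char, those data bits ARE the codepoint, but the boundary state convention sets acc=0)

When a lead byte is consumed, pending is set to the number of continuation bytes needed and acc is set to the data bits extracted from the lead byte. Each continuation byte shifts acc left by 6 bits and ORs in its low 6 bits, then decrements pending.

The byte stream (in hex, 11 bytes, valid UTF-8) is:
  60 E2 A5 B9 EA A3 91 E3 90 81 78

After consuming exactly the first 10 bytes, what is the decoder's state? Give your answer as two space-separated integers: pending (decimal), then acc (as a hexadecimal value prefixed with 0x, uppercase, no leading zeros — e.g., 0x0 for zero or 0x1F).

Answer: 0 0x3401

Derivation:
Byte[0]=60: 1-byte. pending=0, acc=0x0
Byte[1]=E2: 3-byte lead. pending=2, acc=0x2
Byte[2]=A5: continuation. acc=(acc<<6)|0x25=0xA5, pending=1
Byte[3]=B9: continuation. acc=(acc<<6)|0x39=0x2979, pending=0
Byte[4]=EA: 3-byte lead. pending=2, acc=0xA
Byte[5]=A3: continuation. acc=(acc<<6)|0x23=0x2A3, pending=1
Byte[6]=91: continuation. acc=(acc<<6)|0x11=0xA8D1, pending=0
Byte[7]=E3: 3-byte lead. pending=2, acc=0x3
Byte[8]=90: continuation. acc=(acc<<6)|0x10=0xD0, pending=1
Byte[9]=81: continuation. acc=(acc<<6)|0x01=0x3401, pending=0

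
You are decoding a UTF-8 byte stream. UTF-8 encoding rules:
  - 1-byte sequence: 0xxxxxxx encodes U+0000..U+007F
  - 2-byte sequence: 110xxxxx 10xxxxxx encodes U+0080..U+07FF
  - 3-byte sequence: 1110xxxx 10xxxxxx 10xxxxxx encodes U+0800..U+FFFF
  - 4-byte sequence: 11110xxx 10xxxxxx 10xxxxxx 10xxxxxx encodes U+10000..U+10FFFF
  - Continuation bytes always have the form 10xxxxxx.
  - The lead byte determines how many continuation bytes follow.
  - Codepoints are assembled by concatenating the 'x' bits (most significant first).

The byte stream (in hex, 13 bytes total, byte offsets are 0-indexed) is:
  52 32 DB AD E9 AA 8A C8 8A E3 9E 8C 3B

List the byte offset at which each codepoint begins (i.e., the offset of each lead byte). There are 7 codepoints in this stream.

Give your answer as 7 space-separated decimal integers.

Byte[0]=52: 1-byte ASCII. cp=U+0052
Byte[1]=32: 1-byte ASCII. cp=U+0032
Byte[2]=DB: 2-byte lead, need 1 cont bytes. acc=0x1B
Byte[3]=AD: continuation. acc=(acc<<6)|0x2D=0x6ED
Completed: cp=U+06ED (starts at byte 2)
Byte[4]=E9: 3-byte lead, need 2 cont bytes. acc=0x9
Byte[5]=AA: continuation. acc=(acc<<6)|0x2A=0x26A
Byte[6]=8A: continuation. acc=(acc<<6)|0x0A=0x9A8A
Completed: cp=U+9A8A (starts at byte 4)
Byte[7]=C8: 2-byte lead, need 1 cont bytes. acc=0x8
Byte[8]=8A: continuation. acc=(acc<<6)|0x0A=0x20A
Completed: cp=U+020A (starts at byte 7)
Byte[9]=E3: 3-byte lead, need 2 cont bytes. acc=0x3
Byte[10]=9E: continuation. acc=(acc<<6)|0x1E=0xDE
Byte[11]=8C: continuation. acc=(acc<<6)|0x0C=0x378C
Completed: cp=U+378C (starts at byte 9)
Byte[12]=3B: 1-byte ASCII. cp=U+003B

Answer: 0 1 2 4 7 9 12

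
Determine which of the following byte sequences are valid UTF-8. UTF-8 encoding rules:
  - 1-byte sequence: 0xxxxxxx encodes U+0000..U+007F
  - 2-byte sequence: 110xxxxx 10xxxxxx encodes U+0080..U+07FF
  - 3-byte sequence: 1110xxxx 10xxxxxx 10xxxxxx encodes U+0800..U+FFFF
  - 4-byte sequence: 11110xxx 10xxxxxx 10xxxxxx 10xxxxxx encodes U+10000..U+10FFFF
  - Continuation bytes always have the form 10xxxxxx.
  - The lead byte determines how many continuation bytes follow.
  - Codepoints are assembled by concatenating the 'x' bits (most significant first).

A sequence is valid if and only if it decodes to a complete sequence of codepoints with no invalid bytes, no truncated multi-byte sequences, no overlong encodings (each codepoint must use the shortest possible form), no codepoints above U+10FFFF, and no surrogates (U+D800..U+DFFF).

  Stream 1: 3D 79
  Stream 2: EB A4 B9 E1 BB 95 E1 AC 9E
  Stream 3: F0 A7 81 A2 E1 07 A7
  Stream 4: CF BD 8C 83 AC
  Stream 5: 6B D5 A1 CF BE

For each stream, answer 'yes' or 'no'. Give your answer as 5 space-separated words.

Stream 1: decodes cleanly. VALID
Stream 2: decodes cleanly. VALID
Stream 3: error at byte offset 5. INVALID
Stream 4: error at byte offset 2. INVALID
Stream 5: decodes cleanly. VALID

Answer: yes yes no no yes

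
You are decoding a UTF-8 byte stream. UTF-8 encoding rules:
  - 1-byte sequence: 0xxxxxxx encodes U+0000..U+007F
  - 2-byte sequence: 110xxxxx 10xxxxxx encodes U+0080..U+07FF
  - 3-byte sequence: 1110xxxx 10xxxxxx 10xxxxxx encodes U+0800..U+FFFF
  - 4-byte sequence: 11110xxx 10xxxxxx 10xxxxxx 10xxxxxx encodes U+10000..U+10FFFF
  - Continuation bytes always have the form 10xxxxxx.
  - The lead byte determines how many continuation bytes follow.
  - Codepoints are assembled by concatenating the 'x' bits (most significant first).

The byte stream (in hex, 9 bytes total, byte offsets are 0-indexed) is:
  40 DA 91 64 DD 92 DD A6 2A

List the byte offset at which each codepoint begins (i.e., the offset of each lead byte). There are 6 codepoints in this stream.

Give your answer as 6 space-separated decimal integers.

Byte[0]=40: 1-byte ASCII. cp=U+0040
Byte[1]=DA: 2-byte lead, need 1 cont bytes. acc=0x1A
Byte[2]=91: continuation. acc=(acc<<6)|0x11=0x691
Completed: cp=U+0691 (starts at byte 1)
Byte[3]=64: 1-byte ASCII. cp=U+0064
Byte[4]=DD: 2-byte lead, need 1 cont bytes. acc=0x1D
Byte[5]=92: continuation. acc=(acc<<6)|0x12=0x752
Completed: cp=U+0752 (starts at byte 4)
Byte[6]=DD: 2-byte lead, need 1 cont bytes. acc=0x1D
Byte[7]=A6: continuation. acc=(acc<<6)|0x26=0x766
Completed: cp=U+0766 (starts at byte 6)
Byte[8]=2A: 1-byte ASCII. cp=U+002A

Answer: 0 1 3 4 6 8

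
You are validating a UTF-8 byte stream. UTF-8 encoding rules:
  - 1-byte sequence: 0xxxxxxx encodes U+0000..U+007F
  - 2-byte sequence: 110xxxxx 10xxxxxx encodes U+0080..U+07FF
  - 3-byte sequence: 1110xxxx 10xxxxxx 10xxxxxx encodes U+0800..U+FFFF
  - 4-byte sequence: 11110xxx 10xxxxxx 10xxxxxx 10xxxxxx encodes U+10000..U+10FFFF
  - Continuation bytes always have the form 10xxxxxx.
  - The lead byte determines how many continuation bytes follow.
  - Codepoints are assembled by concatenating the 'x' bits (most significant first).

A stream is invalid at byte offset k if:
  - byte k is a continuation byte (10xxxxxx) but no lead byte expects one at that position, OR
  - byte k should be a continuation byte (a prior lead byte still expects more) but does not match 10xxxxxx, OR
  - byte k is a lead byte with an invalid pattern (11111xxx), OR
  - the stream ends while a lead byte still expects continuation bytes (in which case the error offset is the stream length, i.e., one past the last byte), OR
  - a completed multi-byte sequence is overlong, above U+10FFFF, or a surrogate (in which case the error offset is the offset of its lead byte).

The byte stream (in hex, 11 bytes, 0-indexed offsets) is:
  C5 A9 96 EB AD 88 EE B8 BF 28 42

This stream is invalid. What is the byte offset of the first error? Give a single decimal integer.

Answer: 2

Derivation:
Byte[0]=C5: 2-byte lead, need 1 cont bytes. acc=0x5
Byte[1]=A9: continuation. acc=(acc<<6)|0x29=0x169
Completed: cp=U+0169 (starts at byte 0)
Byte[2]=96: INVALID lead byte (not 0xxx/110x/1110/11110)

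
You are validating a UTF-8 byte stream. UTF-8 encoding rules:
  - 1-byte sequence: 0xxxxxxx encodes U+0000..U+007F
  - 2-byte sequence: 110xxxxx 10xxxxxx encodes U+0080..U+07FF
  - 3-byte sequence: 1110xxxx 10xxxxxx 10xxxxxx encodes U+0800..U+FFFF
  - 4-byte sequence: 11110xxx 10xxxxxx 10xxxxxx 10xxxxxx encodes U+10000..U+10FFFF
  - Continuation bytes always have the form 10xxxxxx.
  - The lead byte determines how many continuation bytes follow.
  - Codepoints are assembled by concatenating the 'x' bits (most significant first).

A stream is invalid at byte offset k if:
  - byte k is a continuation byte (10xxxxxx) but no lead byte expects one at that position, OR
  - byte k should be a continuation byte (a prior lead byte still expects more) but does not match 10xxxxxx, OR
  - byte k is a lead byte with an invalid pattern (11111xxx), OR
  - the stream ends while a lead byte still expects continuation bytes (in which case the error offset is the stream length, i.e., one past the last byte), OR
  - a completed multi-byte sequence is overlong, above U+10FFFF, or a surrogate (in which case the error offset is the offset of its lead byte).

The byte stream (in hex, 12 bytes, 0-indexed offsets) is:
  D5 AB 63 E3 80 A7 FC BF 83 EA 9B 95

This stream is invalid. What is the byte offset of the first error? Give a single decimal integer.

Answer: 6

Derivation:
Byte[0]=D5: 2-byte lead, need 1 cont bytes. acc=0x15
Byte[1]=AB: continuation. acc=(acc<<6)|0x2B=0x56B
Completed: cp=U+056B (starts at byte 0)
Byte[2]=63: 1-byte ASCII. cp=U+0063
Byte[3]=E3: 3-byte lead, need 2 cont bytes. acc=0x3
Byte[4]=80: continuation. acc=(acc<<6)|0x00=0xC0
Byte[5]=A7: continuation. acc=(acc<<6)|0x27=0x3027
Completed: cp=U+3027 (starts at byte 3)
Byte[6]=FC: INVALID lead byte (not 0xxx/110x/1110/11110)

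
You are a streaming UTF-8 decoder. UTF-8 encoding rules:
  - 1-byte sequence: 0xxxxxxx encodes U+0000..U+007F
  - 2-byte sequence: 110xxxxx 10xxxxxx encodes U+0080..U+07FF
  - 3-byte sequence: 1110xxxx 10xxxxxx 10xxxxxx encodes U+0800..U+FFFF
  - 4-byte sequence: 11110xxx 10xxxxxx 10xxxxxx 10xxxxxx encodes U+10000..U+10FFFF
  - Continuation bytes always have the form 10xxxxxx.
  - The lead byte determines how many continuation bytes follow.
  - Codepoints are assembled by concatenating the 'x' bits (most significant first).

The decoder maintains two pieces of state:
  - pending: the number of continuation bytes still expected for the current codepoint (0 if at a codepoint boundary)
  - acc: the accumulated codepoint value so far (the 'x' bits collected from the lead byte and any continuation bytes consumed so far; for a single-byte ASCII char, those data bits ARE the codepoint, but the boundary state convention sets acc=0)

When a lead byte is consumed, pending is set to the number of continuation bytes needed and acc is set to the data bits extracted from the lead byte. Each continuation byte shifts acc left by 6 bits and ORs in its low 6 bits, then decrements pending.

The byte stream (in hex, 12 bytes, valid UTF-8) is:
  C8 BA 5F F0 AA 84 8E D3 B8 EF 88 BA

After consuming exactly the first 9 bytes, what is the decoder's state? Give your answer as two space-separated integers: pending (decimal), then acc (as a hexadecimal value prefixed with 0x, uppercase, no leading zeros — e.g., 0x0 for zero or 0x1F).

Answer: 0 0x4F8

Derivation:
Byte[0]=C8: 2-byte lead. pending=1, acc=0x8
Byte[1]=BA: continuation. acc=(acc<<6)|0x3A=0x23A, pending=0
Byte[2]=5F: 1-byte. pending=0, acc=0x0
Byte[3]=F0: 4-byte lead. pending=3, acc=0x0
Byte[4]=AA: continuation. acc=(acc<<6)|0x2A=0x2A, pending=2
Byte[5]=84: continuation. acc=(acc<<6)|0x04=0xA84, pending=1
Byte[6]=8E: continuation. acc=(acc<<6)|0x0E=0x2A10E, pending=0
Byte[7]=D3: 2-byte lead. pending=1, acc=0x13
Byte[8]=B8: continuation. acc=(acc<<6)|0x38=0x4F8, pending=0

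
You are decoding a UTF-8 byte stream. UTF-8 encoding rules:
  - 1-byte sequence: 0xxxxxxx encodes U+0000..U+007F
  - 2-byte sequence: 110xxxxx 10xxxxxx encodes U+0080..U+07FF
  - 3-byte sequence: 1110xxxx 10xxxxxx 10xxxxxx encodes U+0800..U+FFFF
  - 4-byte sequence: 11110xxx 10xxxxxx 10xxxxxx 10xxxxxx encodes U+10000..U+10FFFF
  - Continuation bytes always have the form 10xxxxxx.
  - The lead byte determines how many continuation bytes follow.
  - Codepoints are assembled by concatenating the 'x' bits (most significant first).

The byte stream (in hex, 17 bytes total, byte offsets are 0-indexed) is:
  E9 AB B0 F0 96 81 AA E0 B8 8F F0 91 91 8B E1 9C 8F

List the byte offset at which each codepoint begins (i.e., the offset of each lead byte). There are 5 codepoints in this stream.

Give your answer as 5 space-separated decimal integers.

Answer: 0 3 7 10 14

Derivation:
Byte[0]=E9: 3-byte lead, need 2 cont bytes. acc=0x9
Byte[1]=AB: continuation. acc=(acc<<6)|0x2B=0x26B
Byte[2]=B0: continuation. acc=(acc<<6)|0x30=0x9AF0
Completed: cp=U+9AF0 (starts at byte 0)
Byte[3]=F0: 4-byte lead, need 3 cont bytes. acc=0x0
Byte[4]=96: continuation. acc=(acc<<6)|0x16=0x16
Byte[5]=81: continuation. acc=(acc<<6)|0x01=0x581
Byte[6]=AA: continuation. acc=(acc<<6)|0x2A=0x1606A
Completed: cp=U+1606A (starts at byte 3)
Byte[7]=E0: 3-byte lead, need 2 cont bytes. acc=0x0
Byte[8]=B8: continuation. acc=(acc<<6)|0x38=0x38
Byte[9]=8F: continuation. acc=(acc<<6)|0x0F=0xE0F
Completed: cp=U+0E0F (starts at byte 7)
Byte[10]=F0: 4-byte lead, need 3 cont bytes. acc=0x0
Byte[11]=91: continuation. acc=(acc<<6)|0x11=0x11
Byte[12]=91: continuation. acc=(acc<<6)|0x11=0x451
Byte[13]=8B: continuation. acc=(acc<<6)|0x0B=0x1144B
Completed: cp=U+1144B (starts at byte 10)
Byte[14]=E1: 3-byte lead, need 2 cont bytes. acc=0x1
Byte[15]=9C: continuation. acc=(acc<<6)|0x1C=0x5C
Byte[16]=8F: continuation. acc=(acc<<6)|0x0F=0x170F
Completed: cp=U+170F (starts at byte 14)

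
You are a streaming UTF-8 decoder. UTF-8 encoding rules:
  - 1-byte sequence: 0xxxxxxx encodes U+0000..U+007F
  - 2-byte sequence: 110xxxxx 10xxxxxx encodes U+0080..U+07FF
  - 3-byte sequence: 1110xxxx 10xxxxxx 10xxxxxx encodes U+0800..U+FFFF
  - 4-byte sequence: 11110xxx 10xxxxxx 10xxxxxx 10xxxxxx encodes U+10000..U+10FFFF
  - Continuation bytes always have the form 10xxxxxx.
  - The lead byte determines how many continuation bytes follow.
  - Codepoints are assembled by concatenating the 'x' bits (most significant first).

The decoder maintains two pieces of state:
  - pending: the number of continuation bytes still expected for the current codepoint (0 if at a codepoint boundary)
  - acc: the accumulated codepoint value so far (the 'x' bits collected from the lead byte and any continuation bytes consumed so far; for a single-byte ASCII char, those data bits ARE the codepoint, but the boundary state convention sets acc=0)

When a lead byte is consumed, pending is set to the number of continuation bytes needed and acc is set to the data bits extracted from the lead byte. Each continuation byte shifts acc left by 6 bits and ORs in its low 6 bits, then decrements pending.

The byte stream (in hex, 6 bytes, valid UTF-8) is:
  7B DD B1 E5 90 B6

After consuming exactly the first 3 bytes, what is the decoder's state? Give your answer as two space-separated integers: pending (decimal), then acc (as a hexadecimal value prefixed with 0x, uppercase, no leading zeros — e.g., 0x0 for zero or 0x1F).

Byte[0]=7B: 1-byte. pending=0, acc=0x0
Byte[1]=DD: 2-byte lead. pending=1, acc=0x1D
Byte[2]=B1: continuation. acc=(acc<<6)|0x31=0x771, pending=0

Answer: 0 0x771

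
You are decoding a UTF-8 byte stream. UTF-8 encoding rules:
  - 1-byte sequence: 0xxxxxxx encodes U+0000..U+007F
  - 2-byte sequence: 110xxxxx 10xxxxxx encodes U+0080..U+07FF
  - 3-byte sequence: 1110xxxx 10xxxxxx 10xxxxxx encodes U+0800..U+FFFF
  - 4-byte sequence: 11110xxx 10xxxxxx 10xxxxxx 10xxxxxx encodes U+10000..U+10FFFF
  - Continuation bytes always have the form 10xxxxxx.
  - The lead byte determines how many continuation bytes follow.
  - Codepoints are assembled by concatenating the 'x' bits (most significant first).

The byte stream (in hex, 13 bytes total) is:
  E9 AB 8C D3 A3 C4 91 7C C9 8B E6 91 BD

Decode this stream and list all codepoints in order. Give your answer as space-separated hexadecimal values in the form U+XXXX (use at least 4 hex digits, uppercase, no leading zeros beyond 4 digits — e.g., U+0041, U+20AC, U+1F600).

Answer: U+9ACC U+04E3 U+0111 U+007C U+024B U+647D

Derivation:
Byte[0]=E9: 3-byte lead, need 2 cont bytes. acc=0x9
Byte[1]=AB: continuation. acc=(acc<<6)|0x2B=0x26B
Byte[2]=8C: continuation. acc=(acc<<6)|0x0C=0x9ACC
Completed: cp=U+9ACC (starts at byte 0)
Byte[3]=D3: 2-byte lead, need 1 cont bytes. acc=0x13
Byte[4]=A3: continuation. acc=(acc<<6)|0x23=0x4E3
Completed: cp=U+04E3 (starts at byte 3)
Byte[5]=C4: 2-byte lead, need 1 cont bytes. acc=0x4
Byte[6]=91: continuation. acc=(acc<<6)|0x11=0x111
Completed: cp=U+0111 (starts at byte 5)
Byte[7]=7C: 1-byte ASCII. cp=U+007C
Byte[8]=C9: 2-byte lead, need 1 cont bytes. acc=0x9
Byte[9]=8B: continuation. acc=(acc<<6)|0x0B=0x24B
Completed: cp=U+024B (starts at byte 8)
Byte[10]=E6: 3-byte lead, need 2 cont bytes. acc=0x6
Byte[11]=91: continuation. acc=(acc<<6)|0x11=0x191
Byte[12]=BD: continuation. acc=(acc<<6)|0x3D=0x647D
Completed: cp=U+647D (starts at byte 10)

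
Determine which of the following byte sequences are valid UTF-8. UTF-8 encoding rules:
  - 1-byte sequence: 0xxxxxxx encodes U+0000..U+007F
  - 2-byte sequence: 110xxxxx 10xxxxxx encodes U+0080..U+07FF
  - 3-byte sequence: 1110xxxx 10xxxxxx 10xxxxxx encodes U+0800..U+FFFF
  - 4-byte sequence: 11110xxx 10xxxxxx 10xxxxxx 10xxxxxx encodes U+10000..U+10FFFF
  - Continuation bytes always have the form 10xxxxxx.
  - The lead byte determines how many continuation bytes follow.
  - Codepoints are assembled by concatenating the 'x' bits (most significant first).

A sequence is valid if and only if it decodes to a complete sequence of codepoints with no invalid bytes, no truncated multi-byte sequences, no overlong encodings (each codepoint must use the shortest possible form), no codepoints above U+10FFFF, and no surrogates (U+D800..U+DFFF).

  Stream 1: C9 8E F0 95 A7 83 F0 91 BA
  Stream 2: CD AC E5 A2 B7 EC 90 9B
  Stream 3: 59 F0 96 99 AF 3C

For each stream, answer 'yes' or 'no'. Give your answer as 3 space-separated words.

Stream 1: error at byte offset 9. INVALID
Stream 2: decodes cleanly. VALID
Stream 3: decodes cleanly. VALID

Answer: no yes yes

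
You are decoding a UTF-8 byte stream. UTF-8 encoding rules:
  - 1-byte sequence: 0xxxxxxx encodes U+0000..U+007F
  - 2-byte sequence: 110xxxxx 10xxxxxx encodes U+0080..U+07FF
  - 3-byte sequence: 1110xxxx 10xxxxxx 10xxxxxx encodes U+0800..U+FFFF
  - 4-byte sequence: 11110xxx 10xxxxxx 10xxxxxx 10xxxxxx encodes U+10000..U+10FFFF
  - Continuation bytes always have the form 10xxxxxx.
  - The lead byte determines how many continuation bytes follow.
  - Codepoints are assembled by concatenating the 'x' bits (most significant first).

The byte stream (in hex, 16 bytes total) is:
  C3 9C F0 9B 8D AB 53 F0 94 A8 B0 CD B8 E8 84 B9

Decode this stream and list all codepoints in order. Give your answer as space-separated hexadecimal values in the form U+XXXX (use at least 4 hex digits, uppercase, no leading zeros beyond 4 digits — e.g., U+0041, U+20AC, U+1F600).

Byte[0]=C3: 2-byte lead, need 1 cont bytes. acc=0x3
Byte[1]=9C: continuation. acc=(acc<<6)|0x1C=0xDC
Completed: cp=U+00DC (starts at byte 0)
Byte[2]=F0: 4-byte lead, need 3 cont bytes. acc=0x0
Byte[3]=9B: continuation. acc=(acc<<6)|0x1B=0x1B
Byte[4]=8D: continuation. acc=(acc<<6)|0x0D=0x6CD
Byte[5]=AB: continuation. acc=(acc<<6)|0x2B=0x1B36B
Completed: cp=U+1B36B (starts at byte 2)
Byte[6]=53: 1-byte ASCII. cp=U+0053
Byte[7]=F0: 4-byte lead, need 3 cont bytes. acc=0x0
Byte[8]=94: continuation. acc=(acc<<6)|0x14=0x14
Byte[9]=A8: continuation. acc=(acc<<6)|0x28=0x528
Byte[10]=B0: continuation. acc=(acc<<6)|0x30=0x14A30
Completed: cp=U+14A30 (starts at byte 7)
Byte[11]=CD: 2-byte lead, need 1 cont bytes. acc=0xD
Byte[12]=B8: continuation. acc=(acc<<6)|0x38=0x378
Completed: cp=U+0378 (starts at byte 11)
Byte[13]=E8: 3-byte lead, need 2 cont bytes. acc=0x8
Byte[14]=84: continuation. acc=(acc<<6)|0x04=0x204
Byte[15]=B9: continuation. acc=(acc<<6)|0x39=0x8139
Completed: cp=U+8139 (starts at byte 13)

Answer: U+00DC U+1B36B U+0053 U+14A30 U+0378 U+8139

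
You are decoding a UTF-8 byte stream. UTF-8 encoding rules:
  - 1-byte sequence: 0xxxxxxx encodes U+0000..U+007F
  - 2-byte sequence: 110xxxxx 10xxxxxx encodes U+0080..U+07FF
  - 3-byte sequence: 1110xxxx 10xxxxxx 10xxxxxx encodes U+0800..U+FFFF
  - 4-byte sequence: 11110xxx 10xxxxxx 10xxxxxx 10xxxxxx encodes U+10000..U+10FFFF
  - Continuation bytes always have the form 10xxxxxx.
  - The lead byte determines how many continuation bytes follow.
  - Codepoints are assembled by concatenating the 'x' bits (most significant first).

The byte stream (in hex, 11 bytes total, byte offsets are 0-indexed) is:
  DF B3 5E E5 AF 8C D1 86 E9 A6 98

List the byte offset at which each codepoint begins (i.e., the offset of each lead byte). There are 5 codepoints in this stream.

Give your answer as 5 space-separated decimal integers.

Byte[0]=DF: 2-byte lead, need 1 cont bytes. acc=0x1F
Byte[1]=B3: continuation. acc=(acc<<6)|0x33=0x7F3
Completed: cp=U+07F3 (starts at byte 0)
Byte[2]=5E: 1-byte ASCII. cp=U+005E
Byte[3]=E5: 3-byte lead, need 2 cont bytes. acc=0x5
Byte[4]=AF: continuation. acc=(acc<<6)|0x2F=0x16F
Byte[5]=8C: continuation. acc=(acc<<6)|0x0C=0x5BCC
Completed: cp=U+5BCC (starts at byte 3)
Byte[6]=D1: 2-byte lead, need 1 cont bytes. acc=0x11
Byte[7]=86: continuation. acc=(acc<<6)|0x06=0x446
Completed: cp=U+0446 (starts at byte 6)
Byte[8]=E9: 3-byte lead, need 2 cont bytes. acc=0x9
Byte[9]=A6: continuation. acc=(acc<<6)|0x26=0x266
Byte[10]=98: continuation. acc=(acc<<6)|0x18=0x9998
Completed: cp=U+9998 (starts at byte 8)

Answer: 0 2 3 6 8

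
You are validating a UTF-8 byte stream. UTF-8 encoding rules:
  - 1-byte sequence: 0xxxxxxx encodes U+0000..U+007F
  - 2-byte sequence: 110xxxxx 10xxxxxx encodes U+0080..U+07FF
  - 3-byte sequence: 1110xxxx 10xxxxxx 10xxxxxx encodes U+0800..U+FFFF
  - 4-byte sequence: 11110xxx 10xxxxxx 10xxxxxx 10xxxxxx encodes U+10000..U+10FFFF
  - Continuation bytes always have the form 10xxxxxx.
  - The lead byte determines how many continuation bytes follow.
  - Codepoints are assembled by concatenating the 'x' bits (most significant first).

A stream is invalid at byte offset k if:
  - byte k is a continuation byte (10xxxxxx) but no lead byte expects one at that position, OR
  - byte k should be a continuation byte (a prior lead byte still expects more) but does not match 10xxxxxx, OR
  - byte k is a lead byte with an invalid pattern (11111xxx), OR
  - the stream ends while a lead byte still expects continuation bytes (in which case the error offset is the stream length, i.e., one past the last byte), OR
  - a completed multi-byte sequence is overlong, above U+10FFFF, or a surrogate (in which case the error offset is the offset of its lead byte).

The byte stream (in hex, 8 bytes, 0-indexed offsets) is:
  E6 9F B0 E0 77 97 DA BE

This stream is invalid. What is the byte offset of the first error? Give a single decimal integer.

Byte[0]=E6: 3-byte lead, need 2 cont bytes. acc=0x6
Byte[1]=9F: continuation. acc=(acc<<6)|0x1F=0x19F
Byte[2]=B0: continuation. acc=(acc<<6)|0x30=0x67F0
Completed: cp=U+67F0 (starts at byte 0)
Byte[3]=E0: 3-byte lead, need 2 cont bytes. acc=0x0
Byte[4]=77: expected 10xxxxxx continuation. INVALID

Answer: 4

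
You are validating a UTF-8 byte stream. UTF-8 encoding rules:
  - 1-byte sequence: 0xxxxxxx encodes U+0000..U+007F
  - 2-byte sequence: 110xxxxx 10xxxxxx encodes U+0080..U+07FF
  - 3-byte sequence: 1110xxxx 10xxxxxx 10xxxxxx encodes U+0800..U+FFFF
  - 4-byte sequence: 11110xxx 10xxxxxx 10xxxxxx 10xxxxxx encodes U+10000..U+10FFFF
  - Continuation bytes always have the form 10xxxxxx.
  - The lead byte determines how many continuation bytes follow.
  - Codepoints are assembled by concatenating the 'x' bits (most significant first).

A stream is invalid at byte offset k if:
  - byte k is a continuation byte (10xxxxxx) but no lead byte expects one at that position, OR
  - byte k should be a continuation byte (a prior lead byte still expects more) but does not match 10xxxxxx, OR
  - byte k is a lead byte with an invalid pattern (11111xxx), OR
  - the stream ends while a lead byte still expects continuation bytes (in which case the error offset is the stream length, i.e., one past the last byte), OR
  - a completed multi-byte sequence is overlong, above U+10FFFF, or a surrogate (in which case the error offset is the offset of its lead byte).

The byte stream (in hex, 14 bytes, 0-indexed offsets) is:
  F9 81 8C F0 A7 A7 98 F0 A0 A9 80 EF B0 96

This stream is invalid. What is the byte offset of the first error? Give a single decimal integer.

Byte[0]=F9: INVALID lead byte (not 0xxx/110x/1110/11110)

Answer: 0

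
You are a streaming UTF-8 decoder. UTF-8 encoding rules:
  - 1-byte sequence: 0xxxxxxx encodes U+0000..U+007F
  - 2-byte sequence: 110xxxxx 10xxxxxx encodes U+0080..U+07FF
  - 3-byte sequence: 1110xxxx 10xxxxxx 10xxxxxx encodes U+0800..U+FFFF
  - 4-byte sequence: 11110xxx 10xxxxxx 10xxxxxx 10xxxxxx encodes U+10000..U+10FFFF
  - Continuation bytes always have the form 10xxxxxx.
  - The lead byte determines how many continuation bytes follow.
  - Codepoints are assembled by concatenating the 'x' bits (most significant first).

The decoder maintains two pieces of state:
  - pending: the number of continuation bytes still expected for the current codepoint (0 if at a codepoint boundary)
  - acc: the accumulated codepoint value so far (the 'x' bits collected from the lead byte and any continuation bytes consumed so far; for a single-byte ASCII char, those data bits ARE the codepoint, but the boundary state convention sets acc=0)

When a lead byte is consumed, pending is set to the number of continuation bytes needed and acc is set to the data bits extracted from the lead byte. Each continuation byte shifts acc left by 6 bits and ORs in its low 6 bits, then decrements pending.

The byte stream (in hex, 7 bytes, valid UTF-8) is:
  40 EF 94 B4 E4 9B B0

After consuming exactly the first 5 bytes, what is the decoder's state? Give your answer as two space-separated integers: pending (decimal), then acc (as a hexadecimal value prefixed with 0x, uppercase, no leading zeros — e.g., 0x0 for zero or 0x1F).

Answer: 2 0x4

Derivation:
Byte[0]=40: 1-byte. pending=0, acc=0x0
Byte[1]=EF: 3-byte lead. pending=2, acc=0xF
Byte[2]=94: continuation. acc=(acc<<6)|0x14=0x3D4, pending=1
Byte[3]=B4: continuation. acc=(acc<<6)|0x34=0xF534, pending=0
Byte[4]=E4: 3-byte lead. pending=2, acc=0x4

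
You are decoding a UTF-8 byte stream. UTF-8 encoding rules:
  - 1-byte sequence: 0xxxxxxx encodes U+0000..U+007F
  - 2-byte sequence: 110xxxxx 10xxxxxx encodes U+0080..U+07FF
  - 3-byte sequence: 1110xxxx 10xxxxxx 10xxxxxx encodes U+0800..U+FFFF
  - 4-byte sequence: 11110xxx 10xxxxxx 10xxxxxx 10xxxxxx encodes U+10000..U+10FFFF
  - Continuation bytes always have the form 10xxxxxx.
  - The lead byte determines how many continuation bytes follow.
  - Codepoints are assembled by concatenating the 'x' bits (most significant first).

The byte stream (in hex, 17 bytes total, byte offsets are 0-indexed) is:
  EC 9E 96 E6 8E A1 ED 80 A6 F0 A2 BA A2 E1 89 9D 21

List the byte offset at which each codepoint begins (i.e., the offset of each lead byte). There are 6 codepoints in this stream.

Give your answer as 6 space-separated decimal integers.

Answer: 0 3 6 9 13 16

Derivation:
Byte[0]=EC: 3-byte lead, need 2 cont bytes. acc=0xC
Byte[1]=9E: continuation. acc=(acc<<6)|0x1E=0x31E
Byte[2]=96: continuation. acc=(acc<<6)|0x16=0xC796
Completed: cp=U+C796 (starts at byte 0)
Byte[3]=E6: 3-byte lead, need 2 cont bytes. acc=0x6
Byte[4]=8E: continuation. acc=(acc<<6)|0x0E=0x18E
Byte[5]=A1: continuation. acc=(acc<<6)|0x21=0x63A1
Completed: cp=U+63A1 (starts at byte 3)
Byte[6]=ED: 3-byte lead, need 2 cont bytes. acc=0xD
Byte[7]=80: continuation. acc=(acc<<6)|0x00=0x340
Byte[8]=A6: continuation. acc=(acc<<6)|0x26=0xD026
Completed: cp=U+D026 (starts at byte 6)
Byte[9]=F0: 4-byte lead, need 3 cont bytes. acc=0x0
Byte[10]=A2: continuation. acc=(acc<<6)|0x22=0x22
Byte[11]=BA: continuation. acc=(acc<<6)|0x3A=0x8BA
Byte[12]=A2: continuation. acc=(acc<<6)|0x22=0x22EA2
Completed: cp=U+22EA2 (starts at byte 9)
Byte[13]=E1: 3-byte lead, need 2 cont bytes. acc=0x1
Byte[14]=89: continuation. acc=(acc<<6)|0x09=0x49
Byte[15]=9D: continuation. acc=(acc<<6)|0x1D=0x125D
Completed: cp=U+125D (starts at byte 13)
Byte[16]=21: 1-byte ASCII. cp=U+0021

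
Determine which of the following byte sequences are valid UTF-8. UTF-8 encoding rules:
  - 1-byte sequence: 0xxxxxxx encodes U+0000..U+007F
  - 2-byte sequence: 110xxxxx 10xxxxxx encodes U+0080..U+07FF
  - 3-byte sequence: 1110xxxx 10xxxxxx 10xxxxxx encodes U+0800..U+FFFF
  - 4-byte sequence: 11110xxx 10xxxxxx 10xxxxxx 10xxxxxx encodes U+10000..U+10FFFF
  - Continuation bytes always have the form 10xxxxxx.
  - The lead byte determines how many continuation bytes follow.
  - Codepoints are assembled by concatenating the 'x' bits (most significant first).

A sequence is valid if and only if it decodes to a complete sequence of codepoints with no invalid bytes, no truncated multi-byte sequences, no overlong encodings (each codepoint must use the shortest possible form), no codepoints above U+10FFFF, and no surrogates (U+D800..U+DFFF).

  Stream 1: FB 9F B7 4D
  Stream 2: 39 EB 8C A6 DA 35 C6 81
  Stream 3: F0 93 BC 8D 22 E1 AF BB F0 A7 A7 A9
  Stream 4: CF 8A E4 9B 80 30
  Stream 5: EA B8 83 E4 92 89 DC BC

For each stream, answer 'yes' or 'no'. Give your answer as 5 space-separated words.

Stream 1: error at byte offset 0. INVALID
Stream 2: error at byte offset 5. INVALID
Stream 3: decodes cleanly. VALID
Stream 4: decodes cleanly. VALID
Stream 5: decodes cleanly. VALID

Answer: no no yes yes yes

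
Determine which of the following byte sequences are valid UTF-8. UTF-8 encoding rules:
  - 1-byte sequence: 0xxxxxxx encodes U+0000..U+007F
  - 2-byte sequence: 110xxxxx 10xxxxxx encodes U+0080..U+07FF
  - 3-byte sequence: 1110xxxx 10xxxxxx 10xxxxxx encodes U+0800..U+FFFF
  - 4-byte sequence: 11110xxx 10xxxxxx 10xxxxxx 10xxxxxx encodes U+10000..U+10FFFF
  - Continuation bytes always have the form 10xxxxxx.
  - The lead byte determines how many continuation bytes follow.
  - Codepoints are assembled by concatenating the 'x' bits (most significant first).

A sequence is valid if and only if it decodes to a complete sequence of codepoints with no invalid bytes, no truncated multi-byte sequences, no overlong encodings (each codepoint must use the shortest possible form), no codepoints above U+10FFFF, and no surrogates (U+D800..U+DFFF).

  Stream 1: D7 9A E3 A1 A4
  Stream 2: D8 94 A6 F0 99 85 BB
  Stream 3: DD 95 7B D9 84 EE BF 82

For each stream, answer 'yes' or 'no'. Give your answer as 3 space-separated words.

Stream 1: decodes cleanly. VALID
Stream 2: error at byte offset 2. INVALID
Stream 3: decodes cleanly. VALID

Answer: yes no yes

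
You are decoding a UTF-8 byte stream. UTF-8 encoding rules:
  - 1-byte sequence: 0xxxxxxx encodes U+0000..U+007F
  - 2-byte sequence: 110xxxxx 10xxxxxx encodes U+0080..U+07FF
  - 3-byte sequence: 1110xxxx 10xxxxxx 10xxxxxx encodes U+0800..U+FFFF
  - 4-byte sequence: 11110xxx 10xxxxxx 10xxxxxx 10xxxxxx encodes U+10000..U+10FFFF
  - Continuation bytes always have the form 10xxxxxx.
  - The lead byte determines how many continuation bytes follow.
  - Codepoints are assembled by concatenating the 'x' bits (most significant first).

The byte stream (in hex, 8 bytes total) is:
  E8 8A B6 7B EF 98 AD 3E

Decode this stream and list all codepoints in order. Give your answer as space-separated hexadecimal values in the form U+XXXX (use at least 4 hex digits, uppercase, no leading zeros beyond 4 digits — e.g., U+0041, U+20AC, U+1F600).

Answer: U+82B6 U+007B U+F62D U+003E

Derivation:
Byte[0]=E8: 3-byte lead, need 2 cont bytes. acc=0x8
Byte[1]=8A: continuation. acc=(acc<<6)|0x0A=0x20A
Byte[2]=B6: continuation. acc=(acc<<6)|0x36=0x82B6
Completed: cp=U+82B6 (starts at byte 0)
Byte[3]=7B: 1-byte ASCII. cp=U+007B
Byte[4]=EF: 3-byte lead, need 2 cont bytes. acc=0xF
Byte[5]=98: continuation. acc=(acc<<6)|0x18=0x3D8
Byte[6]=AD: continuation. acc=(acc<<6)|0x2D=0xF62D
Completed: cp=U+F62D (starts at byte 4)
Byte[7]=3E: 1-byte ASCII. cp=U+003E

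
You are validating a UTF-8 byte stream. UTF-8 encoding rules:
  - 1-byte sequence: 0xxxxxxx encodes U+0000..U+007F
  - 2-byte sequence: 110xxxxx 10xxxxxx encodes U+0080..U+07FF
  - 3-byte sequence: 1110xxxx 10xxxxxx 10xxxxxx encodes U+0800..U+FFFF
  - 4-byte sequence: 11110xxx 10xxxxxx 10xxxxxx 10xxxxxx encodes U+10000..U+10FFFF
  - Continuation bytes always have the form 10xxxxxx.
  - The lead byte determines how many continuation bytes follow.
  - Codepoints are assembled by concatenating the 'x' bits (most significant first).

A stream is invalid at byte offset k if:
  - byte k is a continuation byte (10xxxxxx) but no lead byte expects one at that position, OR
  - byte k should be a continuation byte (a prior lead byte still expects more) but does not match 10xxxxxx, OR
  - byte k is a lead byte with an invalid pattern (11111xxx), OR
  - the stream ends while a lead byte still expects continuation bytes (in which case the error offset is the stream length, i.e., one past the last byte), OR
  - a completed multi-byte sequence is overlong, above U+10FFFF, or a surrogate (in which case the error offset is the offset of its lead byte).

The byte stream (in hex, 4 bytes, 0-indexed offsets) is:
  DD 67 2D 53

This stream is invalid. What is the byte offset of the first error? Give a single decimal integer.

Answer: 1

Derivation:
Byte[0]=DD: 2-byte lead, need 1 cont bytes. acc=0x1D
Byte[1]=67: expected 10xxxxxx continuation. INVALID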